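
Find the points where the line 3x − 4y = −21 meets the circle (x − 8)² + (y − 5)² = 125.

(−3, 3) and (13, 15)

Substitute y = (21 + 3x)/4:
25x² − 250x − 975 = 0  ⟹  x² − 10x − 39 = 0
x = 13 or x = −3, giving (13, 15) and (−3, 3).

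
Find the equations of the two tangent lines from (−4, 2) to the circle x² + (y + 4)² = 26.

Write the tangent as mx − y + (2 − m·(−4)) = 0 and set its distance from the centre to √26:
(4m − (−6))² = 26(m² + 1)
5m² − 24m − 5 = 0, so m = −1/5 or m = 5.
Through (−4, 2) these give x + 5y = 6 and 5x − y = −22.

x + 5y = 6 and 5x − y = −22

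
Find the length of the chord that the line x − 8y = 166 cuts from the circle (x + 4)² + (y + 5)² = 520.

4√65

From the line, y = (−166 + x)/8. Substituting:
65x² + 260x − 16380 = 0  ⟹  x² + 4x − 252 = 0
x = 14 or x = −18, giving (14, −19) and (−18, −23).
Chord length = distance between (14, −19) and (−18, −23) = √1040 = 4√65.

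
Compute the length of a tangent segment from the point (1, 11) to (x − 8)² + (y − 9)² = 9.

The centre is (8, 9) and r = 3. The square of the distance from P to the centre is 49 + 4 = 53.
Power of the point: PT² = |PO|² − r² = 44, so PT = 2√11.

2√11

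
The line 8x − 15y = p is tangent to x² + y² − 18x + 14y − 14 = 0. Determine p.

Tangency holds when the distance from the centre (9, −7) to the line equals the radius 12:
|8·9 − 15·(−7) − p| / √289 = 12
|p − (177)| = 12·17, so p = 381 or p = −27.

p = −27 or p = 381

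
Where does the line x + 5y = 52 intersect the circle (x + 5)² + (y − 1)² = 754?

From the line, y = (52 − x)/5. Substituting:
26x² + 156x − 16016 = 0  ⟹  x² + 6x − 616 = 0
x = 22 or x = −28, giving (22, 6) and (−28, 16).

(−28, 16) and (22, 6)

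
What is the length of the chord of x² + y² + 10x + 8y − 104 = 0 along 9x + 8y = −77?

2√145

From the line, y = (−77 − 9x)/8. Substituting:
145x² + 1450x − 5655 = 0  ⟹  x² + 10x − 39 = 0
x = 3 or x = −13, giving (3, −13) and (−13, 5).
|(3, −13) − (−13, 5)| = √((16)² + (−18)²) = 2√145.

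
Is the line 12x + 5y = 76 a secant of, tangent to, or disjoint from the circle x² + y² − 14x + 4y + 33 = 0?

secant

Substituting the line into the circle gives 169x² − 2414x + 8121 = 0.
Discriminant = (−2414)² − 4·169·(8121) = 337600 > 0.
Two real roots: the line is a secant.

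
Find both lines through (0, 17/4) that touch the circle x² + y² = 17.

x − 4y = −17 and x + 4y = 17

Let a tangent through (0, 17/4) have slope m. Its distance from (0, 0) must equal √17:
[m·(0) − (−17/4)]² = 17(m² + 1)
16m² − 1 = 0, so m = 1/4 or m = −1/4.
With m = 1/4: x − 4y = −17. With m = −1/4: x + 4y = 17.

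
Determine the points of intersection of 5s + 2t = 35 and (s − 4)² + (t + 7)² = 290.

(3, 10) and (15, −20)

From the line, t = (35 − 5s)/2. Substituting:
29s² − 522s + 1305 = 0  ⟹  s² − 18s + 45 = 0
s = 15 or s = 3, giving (15, −20) and (3, 10).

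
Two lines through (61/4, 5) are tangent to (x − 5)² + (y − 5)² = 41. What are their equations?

A line y − (5) = m(x − (61/4)) is tangent when its distance from (5, 5) is √41:
[m·(−41/4) − (0)]² = 41(m² + 1)
25m² − 16 = 0, so m = 4/5 or m = −4/5.
Through (61/4, 5) these give 4x − 5y = 36 and 4x + 5y = 86.

4x − 5y = 36 and 4x + 5y = 86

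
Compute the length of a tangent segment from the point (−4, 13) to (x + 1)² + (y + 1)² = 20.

Centre (−1, −1), r² = 20. |PO|² = (−3)² + (14)² = 205.
By the tangent–radius right angle, tangent length = √(|PO|² − r²) = √185.

√185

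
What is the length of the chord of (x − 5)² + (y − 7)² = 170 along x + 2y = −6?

6√5

Substitute y = (−6 − x)/2:
5x² − 180 = 0  ⟹  x² − 36 = 0
x = 6 or x = −6, giving (6, −6) and (−6, 0).
Chord length = distance between (6, −6) and (−6, 0) = √180 = 6√5.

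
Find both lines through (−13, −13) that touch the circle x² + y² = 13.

Write the tangent as mx − y + (−13 − m·(−13)) = 0 and set its distance from the centre to √13:
(13m − (13))² = 13(m² + 1)
6m² − 13m + 6 = 0, so m = 3/2 or m = 2/3.
Through (−13, −13) these give 3x − 2y = −13 and 2x − 3y = 13.

3x − 2y = −13 and 2x − 3y = 13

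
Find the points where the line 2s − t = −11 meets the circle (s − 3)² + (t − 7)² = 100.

Express t = 2s + 11 and substitute into the circle:
5s² + 10s − 75 = 0  ⟹  s² + 2s − 15 = 0
s = 3 or s = −5, giving (3, 17) and (−5, 1).

(−5, 1) and (3, 17)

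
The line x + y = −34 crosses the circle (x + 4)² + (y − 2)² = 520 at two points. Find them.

(−22, −12) and (−18, −16)

Express y = −x − 34 and substitute into the circle:
2x² + 80x + 792 = 0  ⟹  x² + 40x + 396 = 0
x = −18 or x = −22, giving (−18, −16) and (−22, −12).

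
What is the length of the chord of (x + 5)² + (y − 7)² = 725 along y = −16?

28

The distance from (−5, 7) to the line is 23, and r² = 725.
Half the chord is √(r² − d²) = √(196), so the full chord is 28.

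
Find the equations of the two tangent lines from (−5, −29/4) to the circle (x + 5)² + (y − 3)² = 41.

5x − 4y = 4 and 5x + 4y = −54

A line y − (−29/4) = m(x − (−5)) is tangent when its distance from (−5, 3) is √41:
[m·(0) − (41/4)]² = 41(m² + 1)
16m² − 25 = 0, so m = 5/4 or m = −5/4.
Through (−5, −29/4) these give 5x − 4y = 4 and 5x + 4y = −54.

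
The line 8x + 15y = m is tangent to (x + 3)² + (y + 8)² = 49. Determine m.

m = −263 or m = −25

For a tangent, require d(centre, line) = r = 7.
|8·(−3) + 15·(−8) − m| / √289 = 7
|m − (−144)| = 7·17, so m = −25 or m = −263.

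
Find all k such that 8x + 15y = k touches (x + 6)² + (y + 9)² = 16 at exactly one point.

The line touches the circle iff its distance from (−6, −9) is 4:
|8·(−6) + 15·(−9) − k| / √289 = 4
|k − (−183)| = 4·17, so k = −115 or k = −251.

k = −251 or k = −115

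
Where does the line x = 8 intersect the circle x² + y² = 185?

(8, −11) and (8, 11)

The line gives x = 8. Substituting into the circle:
y² − 121 = 0
y = 11 or y = −11, giving (8, 11) and (8, −11).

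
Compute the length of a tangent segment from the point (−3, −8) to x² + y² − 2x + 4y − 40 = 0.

√7

With centre O = (1, −2), |OP|² = 52 and r² = 45.
Power of the point: PT² = |PO|² − r² = 7, so PT = √7.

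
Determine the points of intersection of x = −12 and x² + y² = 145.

The line gives x = −12. Substituting into the circle:
y² − 1 = 0
y = 1 or y = −1, giving (−12, 1) and (−12, −1).

(−12, −1) and (−12, 1)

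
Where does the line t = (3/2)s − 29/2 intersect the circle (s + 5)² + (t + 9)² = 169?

(−5, −22) and (7, −4)

From the line, t = (−29 + 3s)/2. Substituting:
13s² − 26s − 455 = 0  ⟹  s² − 2s − 35 = 0
s = 7 or s = −5, giving (7, −4) and (−5, −22).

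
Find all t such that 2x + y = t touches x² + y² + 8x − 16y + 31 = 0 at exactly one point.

Tangency holds when the distance from the centre (−4, 8) to the line equals the radius 7:
|2·(−4) + 1·8 − t| / √5 = 7
|t| = 7√5.

t = ±7√5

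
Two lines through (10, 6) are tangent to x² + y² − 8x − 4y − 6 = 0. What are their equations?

x + 5y = 40 and 5x − y = 44

A line y − (6) = m(x − (10)) is tangent when its distance from (4, 2) is √26:
[m·(−6) − (−4)]² = 26(m² + 1)
5m² − 24m − 5 = 0, so m = −1/5 or m = 5.
Through (10, 6) these give x + 5y = 40 and 5x − y = 44.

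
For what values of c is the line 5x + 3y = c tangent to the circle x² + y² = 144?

c = ±12√34

The line touches the circle iff its distance from (0, 0) is 12:
|5·0 + 3·0 − c| / √34 = 12
|c| = 12√34.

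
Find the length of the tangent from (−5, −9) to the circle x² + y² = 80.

√26

With centre O = (0, 0), |OP|² = 106 and r² = 80.
By the tangent–radius right angle, tangent length = √(|PO|² − r²) = √26.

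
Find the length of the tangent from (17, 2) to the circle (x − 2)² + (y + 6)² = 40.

√249

Centre (2, −6), r² = 40. |PO|² = (15)² + (8)² = 289.
The tangent meets the radius at right angles, so tangent² = |PO|² − r² = 289 − 40 = 249.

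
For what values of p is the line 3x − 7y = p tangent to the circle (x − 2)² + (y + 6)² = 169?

The line touches the circle iff its distance from (2, −6) is 13:
|3·2 − 7·(−6) − p| / √58 = 13
|p − (48)| = 13√58.

p = 48 ± 13√58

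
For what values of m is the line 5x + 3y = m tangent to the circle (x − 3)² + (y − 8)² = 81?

m = 39 ± 9√34

The line touches the circle iff its distance from (3, 8) is 9:
|5·3 + 3·8 − m| / √34 = 9
|m − (39)| = 9√34.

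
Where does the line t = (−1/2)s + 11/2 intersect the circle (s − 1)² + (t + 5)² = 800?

Express t = (11 − s)/2 and substitute into the circle:
5s² − 50s − 2755 = 0  ⟹  s² − 10s − 551 = 0
s = 29 or s = −19, giving (29, −9) and (−19, 15).

(−19, 15) and (29, −9)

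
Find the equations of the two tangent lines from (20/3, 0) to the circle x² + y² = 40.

Write the tangent as mx − y + (0 − m·(20/3)) = 0 and set its distance from the centre to 2√10:
(−20/3m − (0))² = 40(m² + 1)
m² − 9 = 0, so m = 3 or m = −3.
Through (20/3, 0) these give 3x − y = 20 and 3x + y = 20.

3x − y = 20 and 3x + y = 20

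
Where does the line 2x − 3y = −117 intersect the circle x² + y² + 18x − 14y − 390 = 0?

(−27, 21) and (−15, 29)

Substitute y = (117 + 2x)/3:
13x² + 546x + 5265 = 0  ⟹  x² + 42x + 405 = 0
x = −15 or x = −27, giving (−15, 29) and (−27, 21).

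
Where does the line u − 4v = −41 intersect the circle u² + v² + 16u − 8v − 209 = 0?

From the line, v = (41 + u)/4. Substituting:
17u² + 306u − 2975 = 0  ⟹  u² + 18u − 175 = 0
u = 7 or u = −25, giving (7, 12) and (−25, 4).

(−25, 4) and (7, 12)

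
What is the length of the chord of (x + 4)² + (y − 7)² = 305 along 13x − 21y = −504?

√610

The distance from (−4, 7) to the line is 305/√610, and r² = 305.
Chord = 2√(r² − d²) = 2·√(305/2) = √610.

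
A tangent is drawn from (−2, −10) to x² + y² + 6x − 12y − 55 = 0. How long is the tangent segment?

Centre (−3, 6), r² = 100. |PO|² = (1)² + (−16)² = 257.
Power of the point: PT² = |PO|² − r² = 157, so PT = √157.

√157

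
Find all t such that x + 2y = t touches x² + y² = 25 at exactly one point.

t = ±5√5

Tangency holds when the distance from the centre (0, 0) to the line equals the radius 5:
|1·0 + 2·0 − t| / √5 = 5
|t| = 5√5.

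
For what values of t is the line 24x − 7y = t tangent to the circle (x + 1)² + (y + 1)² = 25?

The line touches the circle iff its distance from (−1, −1) is 5:
|24·(−1) − 7·(−1) − t| / √625 = 5
|t − (−17)| = 5·25, so t = 108 or t = −142.

t = −142 or t = 108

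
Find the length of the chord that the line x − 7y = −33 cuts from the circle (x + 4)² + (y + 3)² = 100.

10√2

Centre (−4, −3), r² = 100. Perpendicular distance d from centre to line = |50| / √50 = 50/√50.
Chord = 2√(r² − d²) = 2·√(50) = 10√2.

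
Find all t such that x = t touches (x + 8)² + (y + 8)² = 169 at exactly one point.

Tangency holds when the distance from the centre (−8, −8) to the line equals the radius 13:
|1·(−8) + 0·(−8) − t| / √1 = 13
|t − (−8)| = 13, so t = 5 or t = −21.

t = −21 or t = 5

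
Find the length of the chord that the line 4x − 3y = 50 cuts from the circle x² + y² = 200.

Centre (0, 0), r² = 200. Perpendicular distance d from centre to line = |−50| / √25 = 50/√25.
Half the chord is √(r² − d²) = √(100), so the full chord is 20.

20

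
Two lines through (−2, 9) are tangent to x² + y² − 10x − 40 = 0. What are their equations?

Let a tangent through (−2, 9) have slope m. Its distance from (5, 0) must equal √65:
[m·(7) − (−9)]² = 65(m² + 1)
8m² − 63m − 8 = 0, so m = −1/8 or m = 8.
With m = −1/8: x + 8y = 70. With m = 8: 8x − y = −25.

x + 8y = 70 and 8x − y = −25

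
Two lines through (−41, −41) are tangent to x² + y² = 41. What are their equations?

A line y − (−41) = m(x − (−41)) is tangent when its distance from (0, 0) is √41:
(41m − (41))² = 41(m² + 1)
20m² − 41m + 20 = 0, so m = 4/5 or m = 5/4.
With m = 4/5: 4x − 5y = 41. With m = 5/4: 5x − 4y = −41.

4x − 5y = 41 and 5x − 4y = −41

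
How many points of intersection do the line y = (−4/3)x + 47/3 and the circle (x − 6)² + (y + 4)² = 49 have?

Substituting the line into the circle gives 25x² − 580x + 3364 = 0.
Discriminant = (−580)² − 4·25·(3364) = 0.
A repeated root: the line is tangent.

1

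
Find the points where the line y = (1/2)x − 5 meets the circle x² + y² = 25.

(0, −5) and (4, −3)

Express y = (−10 + x)/2 and substitute into the circle:
5x² − 20x = 0  ⟹  x² − 4x = 0
x = 4 or x = 0, giving (4, −3) and (0, −5).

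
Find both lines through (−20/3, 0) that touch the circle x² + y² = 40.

Let a tangent through (−20/3, 0) have slope m. Its distance from (0, 0) must equal 2√10:
(20/3m − (0))² = 40(m² + 1)
m² − 9 = 0, so m = 3 or m = −3.
With m = 3: 3x − y = −20. With m = −3: 3x + y = −20.

3x − y = −20 and 3x + y = −20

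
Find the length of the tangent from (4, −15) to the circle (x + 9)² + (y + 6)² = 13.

Centre (−9, −6), r² = 13. |PO|² = (13)² + (−9)² = 250.
By the tangent–radius right angle, tangent length = √(|PO|² − r²) = √237.

√237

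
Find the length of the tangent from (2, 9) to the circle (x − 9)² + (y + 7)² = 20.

√285

Centre (9, −7), r² = 20. |PO|² = (−7)² + (16)² = 305.
By the tangent–radius right angle, tangent length = √(|PO|² − r²) = √285.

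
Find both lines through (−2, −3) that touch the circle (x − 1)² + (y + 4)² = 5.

2x + y = −7 and x − 2y = 4

Write the tangent as mx − y + (−3 − m·(−2)) = 0 and set its distance from the centre to √5:
[m·(3) − (−1)]² = 5(m² + 1)
2m² + 3m − 2 = 0, so m = −2 or m = 1/2.
With m = −2: 2x + y = −7. With m = 1/2: x − 2y = 4.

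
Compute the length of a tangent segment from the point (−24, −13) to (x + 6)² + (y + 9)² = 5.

Centre (−6, −9), r² = 5. |PO|² = (−18)² + (−4)² = 340.
By the tangent–radius right angle, tangent length = √(|PO|² − r²) = √335.

√335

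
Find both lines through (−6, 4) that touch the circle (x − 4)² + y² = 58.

3x − 7y = −46 and 7x + 3y = −30

Let a tangent through (−6, 4) have slope m. Its distance from (4, 0) must equal √58:
(10m − (−4))² = 58(m² + 1)
21m² + 40m − 21 = 0, so m = 3/7 or m = −7/3.
Through (−6, 4) these give 3x − 7y = −46 and 7x + 3y = −30.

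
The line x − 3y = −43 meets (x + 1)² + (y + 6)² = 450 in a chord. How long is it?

Centre (−1, −6), r² = 450. Perpendicular distance d from centre to line = |60| / √10 = 60/√10.
Chord = 2√(r² − d²) = 2·√(90) = 6√10.

6√10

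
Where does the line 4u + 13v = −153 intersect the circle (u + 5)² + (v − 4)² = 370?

(−22, −5) and (4, −13)

Express v = (−153 − 4u)/13 and substitute into the circle:
185u² + 3330u − 16280 = 0  ⟹  u² + 18u − 88 = 0
u = 4 or u = −22, giving (4, −13) and (−22, −5).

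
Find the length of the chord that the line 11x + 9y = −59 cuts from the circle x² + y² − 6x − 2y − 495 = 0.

Express y = (−59 − 11x)/9 and substitute into the circle:
202x² + 1010x − 35552 = 0  ⟹  x² + 5x − 176 = 0
x = 11 or x = −16, giving (11, −20) and (−16, 13).
|(11, −20) − (−16, 13)| = √((27)² + (−33)²) = 3√202.

3√202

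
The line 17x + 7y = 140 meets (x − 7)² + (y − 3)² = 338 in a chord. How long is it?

26√2

Centre (7, 3), r² = 338. Perpendicular distance d from centre to line = |0| / √338 = 0/√338.
Chord = 2√(r² − d²) = 2·√(338) = 26√2.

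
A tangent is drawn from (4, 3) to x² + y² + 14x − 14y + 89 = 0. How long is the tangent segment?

8√2

The centre is (−7, 7) and r = 3. The square of the distance from P to the centre is 121 + 16 = 137.
Power of the point: PT² = |PO|² − r² = 128, so PT = 8√2.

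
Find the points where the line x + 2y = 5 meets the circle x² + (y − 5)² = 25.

(−5, 5) and (3, 1)

Express y = (5 − x)/2 and substitute into the circle:
5x² + 10x − 75 = 0  ⟹  x² + 2x − 15 = 0
x = 3 or x = −5, giving (3, 1) and (−5, 5).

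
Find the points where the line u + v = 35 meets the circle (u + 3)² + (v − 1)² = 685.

(15, 20) and (16, 19)

Express v = −u + 35 and substitute into the circle:
2u² − 62u + 480 = 0  ⟹  u² − 31u + 240 = 0
u = 16 or u = 15, giving (16, 19) and (15, 20).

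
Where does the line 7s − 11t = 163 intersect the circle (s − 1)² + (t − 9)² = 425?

(6, −11) and (17, −4)

From the line, t = (−163 + 7s)/11. Substituting:
170s² − 3910s + 17340 = 0  ⟹  s² − 23s + 102 = 0
s = 17 or s = 6, giving (17, −4) and (6, −11).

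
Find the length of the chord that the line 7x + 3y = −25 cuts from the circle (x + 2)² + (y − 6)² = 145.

Express y = (−25 − 7x)/3 and substitute into the circle:
58x² + 638x + 580 = 0  ⟹  x² + 11x + 10 = 0
x = −1 or x = −10, giving (−1, −6) and (−10, 15).
Chord length = distance between (−1, −6) and (−10, 15) = √522 = 3√58.

3√58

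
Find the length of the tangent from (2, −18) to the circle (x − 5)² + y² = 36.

With centre O = (5, 0), |OP|² = 333 and r² = 36.
By the tangent–radius right angle, tangent length = √(|PO|² − r²) = √297 = 3√33.

3√33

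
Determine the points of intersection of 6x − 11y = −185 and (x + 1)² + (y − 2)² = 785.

From the line, y = (185 + 6x)/11. Substituting:
157x² + 2198x − 68295 = 0  ⟹  x² + 14x − 435 = 0
x = 15 or x = −29, giving (15, 25) and (−29, 1).

(−29, 1) and (15, 25)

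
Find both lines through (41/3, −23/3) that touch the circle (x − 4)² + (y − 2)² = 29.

5x + 2y = 53 and 2x + 5y = −11

Write the tangent as mx − y + (−23/3 − m·(41/3)) = 0 and set its distance from the centre to √29:
[m·(−29/3) − (29/3)]² = 29(m² + 1)
10m² + 29m + 10 = 0, so m = −5/2 or m = −2/5.
Through (41/3, −23/3) these give 5x + 2y = 53 and 2x + 5y = −11.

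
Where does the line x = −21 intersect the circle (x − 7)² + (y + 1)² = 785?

The line gives x = −21. Substituting into the circle:
y² + 2y = 0
y = 0 or y = −2, giving (−21, 0) and (−21, −2).

(−21, −2) and (−21, 0)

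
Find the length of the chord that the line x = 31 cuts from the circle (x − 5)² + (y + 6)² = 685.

The line gives x = 31. Substituting into the circle:
y² + 12y + 27 = 0
y = −3 or y = −9, giving (31, −3) and (31, −9).
|(31, −3) − (31, −9)| = √((0)² + (6)²) = 6.

6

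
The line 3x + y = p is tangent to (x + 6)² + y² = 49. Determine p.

p = −18 ± 7√10

Tangency holds when the distance from the centre (−6, 0) to the line equals the radius 7:
|3·(−6) + 1·0 − p| / √10 = 7
|p − (−18)| = 7√10.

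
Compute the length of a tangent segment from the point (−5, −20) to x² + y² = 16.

The centre is (0, 0) and r = 4. The square of the distance from P to the centre is 25 + 400 = 425.
By the tangent–radius right angle, tangent length = √(|PO|² − r²) = √409.

√409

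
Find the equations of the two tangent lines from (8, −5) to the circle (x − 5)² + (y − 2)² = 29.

Let a tangent through (8, −5) have slope m. Its distance from (5, 2) must equal √29:
[m·(−3) − (7)]² = 29(m² + 1)
10m² − 21m − 10 = 0, so m = −2/5 or m = 5/2.
Through (8, −5) these give 2x + 5y = −9 and 5x − 2y = 50.

2x + 5y = −9 and 5x − 2y = 50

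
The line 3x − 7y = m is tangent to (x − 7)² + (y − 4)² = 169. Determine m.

The line touches the circle iff its distance from (7, 4) is 13:
|3·7 − 7·4 − m| / √58 = 13
|m − (−7)| = 13√58.

m = −7 ± 13√58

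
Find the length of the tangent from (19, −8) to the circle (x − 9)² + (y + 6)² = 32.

The centre is (9, −6) and r = 4√2. The square of the distance from P to the centre is 100 + 4 = 104.
The tangent meets the radius at right angles, so tangent² = |PO|² − r² = 104 − 32 = 72.

6√2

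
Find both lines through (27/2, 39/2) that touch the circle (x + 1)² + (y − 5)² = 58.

3x − 7y = −96 and 7x − 3y = 36

Write the tangent as mx − y + (39/2 − m·(27/2)) = 0 and set its distance from the centre to √58:
(−29/2m − (−29/2))² = 58(m² + 1)
21m² − 58m + 21 = 0, so m = 3/7 or m = 7/3.
With m = 3/7: 3x − 7y = −96. With m = 7/3: 7x − 3y = 36.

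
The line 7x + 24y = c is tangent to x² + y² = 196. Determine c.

c = −350 or c = 350

For a tangent, require d(centre, line) = r = 14.
|7·0 + 24·0 − c| / √625 = 14
|c| = 14·25, so c = 350 or c = −350.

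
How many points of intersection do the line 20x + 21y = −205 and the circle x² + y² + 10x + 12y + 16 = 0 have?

d² = (20·(−5) + 21·(−6) − (−205))²/841 = 441/841; r² = 45.
Since d² < r², the line cuts the circle twice.

2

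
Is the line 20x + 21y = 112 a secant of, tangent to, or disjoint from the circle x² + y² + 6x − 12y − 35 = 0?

secant

d² = (20·(−3) + 21·6 − (112))²/841 = 2116/841; r² = 80.
Since d² < r², the line cuts the circle twice.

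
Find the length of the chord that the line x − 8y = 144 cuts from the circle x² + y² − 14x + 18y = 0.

2√65

The distance from (7, −9) to the line is 65/√65, and r² = 130.
Half the chord is √(r² − d²) = √(65), so the full chord is 2√65.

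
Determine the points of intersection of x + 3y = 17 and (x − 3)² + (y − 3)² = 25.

(−1, 6) and (8, 3)

Substitute y = (17 − x)/3:
10x² − 70x − 80 = 0  ⟹  x² − 7x − 8 = 0
x = 8 or x = −1, giving (8, 3) and (−1, 6).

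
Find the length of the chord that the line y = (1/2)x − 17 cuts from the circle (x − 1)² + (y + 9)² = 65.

From the line, y = (−34 + x)/2. Substituting:
5x² − 40x = 0  ⟹  x² − 8x = 0
x = 8 or x = 0, giving (8, −13) and (0, −17).
Chord length = distance between (8, −13) and (0, −17) = √80 = 4√5.

4√5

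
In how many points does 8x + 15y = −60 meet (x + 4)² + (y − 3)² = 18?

Centre (−4, 3), r² = 18. Distance² from centre to line = (73)²/289 = 5329/289.
Since d² > r², the line lies outside the circle.

0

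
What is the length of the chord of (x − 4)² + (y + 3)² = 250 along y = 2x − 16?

14√5

Express y = 2x − 16 and substitute into the circle:
5x² − 60x − 65 = 0  ⟹  x² − 12x − 13 = 0
x = 13 or x = −1, giving (13, 10) and (−1, −18).
|(13, 10) − (−1, −18)| = √((14)² + (28)²) = 14√5.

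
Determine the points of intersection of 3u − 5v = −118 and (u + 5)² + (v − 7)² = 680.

(−31, 5) and (9, 29)

From the line, v = (118 + 3u)/5. Substituting:
34u² + 748u − 9486 = 0  ⟹  u² + 22u − 279 = 0
u = 9 or u = −31, giving (9, 29) and (−31, 5).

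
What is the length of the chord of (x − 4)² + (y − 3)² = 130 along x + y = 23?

From the line, y = −x + 23. Substituting:
2x² − 48x + 286 = 0  ⟹  x² − 24x + 143 = 0
x = 13 or x = 11, giving (13, 10) and (11, 12).
Chord length = distance between (13, 10) and (11, 12) = √8 = 2√2.

2√2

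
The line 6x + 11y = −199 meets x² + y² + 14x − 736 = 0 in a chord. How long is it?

Centre (−7, 0), r² = 785. Perpendicular distance d from centre to line = |157| / √157 = 157/√157.
Chord = 2√(r² − d²) = 2·√(628) = 4√157.

4√157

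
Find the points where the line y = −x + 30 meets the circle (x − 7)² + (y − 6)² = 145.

From the line, y = −x + 30. Substituting:
2x² − 62x + 480 = 0  ⟹  x² − 31x + 240 = 0
x = 16 or x = 15, giving (16, 14) and (15, 15).

(15, 15) and (16, 14)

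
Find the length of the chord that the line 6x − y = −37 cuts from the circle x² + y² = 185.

The distance from (0, 0) to the line is 37/√37, and r² = 185.
Chord = 2√(r² − d²) = 2·√(148) = 4√37.

4√37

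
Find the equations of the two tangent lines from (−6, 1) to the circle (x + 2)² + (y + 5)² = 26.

5x − y = −31 and x + 5y = −1

Write the tangent as mx − y + (1 − m·(−6)) = 0 and set its distance from the centre to √26:
(4m − (−6))² = 26(m² + 1)
5m² − 24m − 5 = 0, so m = 5 or m = −1/5.
With m = 5: 5x − y = −31. With m = −1/5: x + 5y = −1.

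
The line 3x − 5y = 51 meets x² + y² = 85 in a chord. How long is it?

√34

The distance from (0, 0) to the line is 51/√34, and r² = 85.
Half the chord is √(r² − d²) = √(17/2), so the full chord is √34.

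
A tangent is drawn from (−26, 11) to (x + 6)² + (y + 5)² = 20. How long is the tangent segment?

With centre O = (−6, −5), |OP|² = 656 and r² = 20.
The tangent meets the radius at right angles, so tangent² = |PO|² − r² = 656 − 20 = 636.

2√159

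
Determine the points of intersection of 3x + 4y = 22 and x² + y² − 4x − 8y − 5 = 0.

Substitute y = (22 − 3x)/4:
25x² − 100x − 300 = 0  ⟹  x² − 4x − 12 = 0
x = 6 or x = −2, giving (6, 1) and (−2, 7).

(−2, 7) and (6, 1)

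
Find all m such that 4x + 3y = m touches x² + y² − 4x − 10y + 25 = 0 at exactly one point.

m = 13 or m = 33

Tangency holds when the distance from the centre (2, 5) to the line equals the radius 2:
|4·2 + 3·5 − m| / √25 = 2
|m − (23)| = 2·5, so m = 33 or m = 13.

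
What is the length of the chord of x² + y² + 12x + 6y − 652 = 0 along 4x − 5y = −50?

8√41

Express y = (50 + 4x)/5 and substitute into the circle:
41x² + 820x − 12300 = 0  ⟹  x² + 20x − 300 = 0
x = 10 or x = −30, giving (10, 18) and (−30, −14).
|(10, 18) − (−30, −14)| = √((40)² + (32)²) = 8√41.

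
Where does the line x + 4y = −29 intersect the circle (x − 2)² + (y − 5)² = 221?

(−9, −5) and (7, −9)

Express y = (−29 − x)/4 and substitute into the circle:
17x² + 34x − 1071 = 0  ⟹  x² + 2x − 63 = 0
x = 7 or x = −9, giving (7, −9) and (−9, −5).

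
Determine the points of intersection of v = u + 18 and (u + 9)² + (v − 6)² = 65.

(−16, 2) and (−5, 13)

Substitute v = u + 18:
2u² + 42u + 160 = 0  ⟹  u² + 21u + 80 = 0
u = −5 or u = −16, giving (−5, 13) and (−16, 2).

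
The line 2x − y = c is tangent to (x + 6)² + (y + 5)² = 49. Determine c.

c = −7 ± 7√5

The line touches the circle iff its distance from (−6, −5) is 7:
|2·(−6) − 1·(−5) − c| / √5 = 7
|c − (−7)| = 7√5.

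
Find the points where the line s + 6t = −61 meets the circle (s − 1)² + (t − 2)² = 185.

From the line, t = (−61 − s)/6. Substituting:
37s² + 74s − 1295 = 0  ⟹  s² + 2s − 35 = 0
s = 5 or s = −7, giving (5, −11) and (−7, −9).

(−7, −9) and (5, −11)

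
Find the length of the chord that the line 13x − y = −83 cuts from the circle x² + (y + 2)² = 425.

3√170

The distance from (0, −2) to the line is 85/√170, and r² = 425.
Chord = 2√(r² − d²) = 2·√(765/2) = 3√170.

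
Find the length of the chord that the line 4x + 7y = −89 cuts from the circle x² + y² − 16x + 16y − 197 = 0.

4√65

Express y = (−89 − 4x)/7 and substitute into the circle:
65x² − 520x − 11700 = 0  ⟹  x² − 8x − 180 = 0
x = 18 or x = −10, giving (18, −23) and (−10, −7).
|(18, −23) − (−10, −7)| = √((28)² + (−16)²) = 4√65.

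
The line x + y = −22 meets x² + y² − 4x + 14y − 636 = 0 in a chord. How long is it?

33√2

Express y = −x − 22 and substitute into the circle:
2x² + 26x − 460 = 0  ⟹  x² + 13x − 230 = 0
x = 10 or x = −23, giving (10, −32) and (−23, 1).
Chord length = distance between (10, −32) and (−23, 1) = √2178 = 33√2.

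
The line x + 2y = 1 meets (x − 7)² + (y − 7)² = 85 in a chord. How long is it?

Centre (7, 7), r² = 85. Perpendicular distance d from centre to line = |20| / √5 = 20/√5.
Chord = 2√(r² − d²) = 2·√(5) = 2√5.

2√5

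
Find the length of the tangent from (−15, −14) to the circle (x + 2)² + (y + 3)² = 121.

The centre is (−2, −3) and r = 11. The square of the distance from P to the centre is 169 + 121 = 290.
The tangent meets the radius at right angles, so tangent² = |PO|² − r² = 290 − 121 = 169.

13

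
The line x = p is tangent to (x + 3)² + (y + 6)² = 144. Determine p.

p = −15 or p = 9

The line touches the circle iff its distance from (−3, −6) is 12:
|1·(−3) + 0·(−6) − p| / √1 = 12
|p − (−3)| = 12, so p = 9 or p = −15.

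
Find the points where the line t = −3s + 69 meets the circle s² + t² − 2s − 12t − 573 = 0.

Express t = −3s + 69 and substitute into the circle:
10s² − 380s + 3360 = 0  ⟹  s² − 38s + 336 = 0
s = 24 or s = 14, giving (24, −3) and (14, 27).

(14, 27) and (24, −3)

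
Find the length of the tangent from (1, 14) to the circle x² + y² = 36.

√161

Centre (0, 0), r² = 36. |PO|² = (1)² + (14)² = 197.
By the tangent–radius right angle, tangent length = √(|PO|² − r²) = √161.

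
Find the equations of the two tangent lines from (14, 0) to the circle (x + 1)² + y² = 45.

Let a tangent through (14, 0) have slope m. Its distance from (−1, 0) must equal 3√5:
(−15m − (0))² = 45(m² + 1)
4m² − 1 = 0, so m = −1/2 or m = 1/2.
Through (14, 0) these give x + 2y = 14 and x − 2y = 14.

x + 2y = 14 and x − 2y = 14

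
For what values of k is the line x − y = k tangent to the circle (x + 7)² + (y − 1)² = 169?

k = −8 ± 13√2

Tangency holds when the distance from the centre (−7, 1) to the line equals the radius 13:
|1·(−7) − 1·1 − k| / √2 = 13
|k − (−8)| = 13√2.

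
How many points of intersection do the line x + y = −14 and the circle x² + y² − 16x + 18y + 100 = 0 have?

d² = (1·8 + 1·(−9) − (−14))²/2 = 169/2; r² = 45.
Since d² > r², the line lies outside the circle.

0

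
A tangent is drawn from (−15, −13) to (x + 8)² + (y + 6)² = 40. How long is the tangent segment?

√58

With centre O = (−8, −6), |OP|² = 98 and r² = 40.
By the tangent–radius right angle, tangent length = √(|PO|² − r²) = √58.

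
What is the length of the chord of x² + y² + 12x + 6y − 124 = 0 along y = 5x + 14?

5√26

From the line, y = 5x + 14. Substituting:
26x² + 182x + 156 = 0  ⟹  x² + 7x + 6 = 0
x = −1 or x = −6, giving (−1, 9) and (−6, −16).
Chord length = distance between (−1, 9) and (−6, −16) = √650 = 5√26.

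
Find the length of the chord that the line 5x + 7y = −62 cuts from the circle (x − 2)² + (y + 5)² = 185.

3√74

The distance from (2, −5) to the line is 37/√74, and r² = 185.
Half the chord is √(r² − d²) = √(333/2), so the full chord is 3√74.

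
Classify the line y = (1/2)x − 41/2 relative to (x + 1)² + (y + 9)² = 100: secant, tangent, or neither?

neither

Substituting the line into the circle gives 5x² − 38x + 133 = 0.
Δ = 1444 − 2660 = −1216.
No real roots: the line does not meet the circle.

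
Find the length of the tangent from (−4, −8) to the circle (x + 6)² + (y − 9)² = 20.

√273

With centre O = (−6, 9), |OP|² = 293 and r² = 20.
Power of the point: PT² = |PO|² − r² = 273, so PT = √273.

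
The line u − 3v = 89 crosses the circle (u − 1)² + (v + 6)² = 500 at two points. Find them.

From the line, v = (−89 + u)/3. Substituting:
10u² − 160u + 550 = 0  ⟹  u² − 16u + 55 = 0
u = 11 or u = 5, giving (11, −26) and (5, −28).

(5, −28) and (11, −26)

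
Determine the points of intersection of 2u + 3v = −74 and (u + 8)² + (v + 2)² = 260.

(−22, −10) and (−10, −18)

From the line, v = (−74 − 2u)/3. Substituting:
13u² + 416u + 2860 = 0  ⟹  u² + 32u + 220 = 0
u = −10 or u = −22, giving (−10, −18) and (−22, −10).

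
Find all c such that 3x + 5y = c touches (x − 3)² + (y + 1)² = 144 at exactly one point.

The line touches the circle iff its distance from (3, −1) is 12:
|3·3 + 5·(−1) − c| / √34 = 12
|c − (4)| = 12√34.

c = 4 ± 12√34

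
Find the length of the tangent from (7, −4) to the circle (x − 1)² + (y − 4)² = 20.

With centre O = (1, 4), |OP|² = 100 and r² = 20.
The tangent meets the radius at right angles, so tangent² = |PO|² − r² = 100 − 20 = 80.

4√5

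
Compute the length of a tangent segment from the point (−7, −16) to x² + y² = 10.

√295

The centre is (0, 0) and r = √10. The square of the distance from P to the centre is 49 + 256 = 305.
Power of the point: PT² = |PO|² − r² = 295, so PT = √295.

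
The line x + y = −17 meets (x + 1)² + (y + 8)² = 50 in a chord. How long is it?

Centre (−1, −8), r² = 50. Perpendicular distance d from centre to line = |8| / √2 = 8/√2.
Chord = 2√(r² − d²) = 2·√(18) = 6√2.

6√2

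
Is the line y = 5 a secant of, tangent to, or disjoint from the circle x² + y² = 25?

tangent

d² = (0·0 + 1·0 − (5))² = 25; r² = 25.
Since d² = r², the line is tangent.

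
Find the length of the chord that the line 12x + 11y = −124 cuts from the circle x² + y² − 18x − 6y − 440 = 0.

2√265

From the line, y = (−124 − 12x)/11. Substituting:
265x² + 1590x − 29680 = 0  ⟹  x² + 6x − 112 = 0
x = 8 or x = −14, giving (8, −20) and (−14, 4).
Chord length = distance between (8, −20) and (−14, 4) = √1060 = 2√265.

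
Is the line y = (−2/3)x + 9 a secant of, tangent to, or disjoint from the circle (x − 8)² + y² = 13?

secant

Substituting the line into the circle gives 13x² − 252x + 1188 = 0.
Δ = 63504 − 61776 = 1728.
Two real roots: the line is a secant.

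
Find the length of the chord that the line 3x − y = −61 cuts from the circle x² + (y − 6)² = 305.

√10

Centre (0, 6), r² = 305. Perpendicular distance d from centre to line = |55| / √10 = 55/√10.
Chord = 2√(r² − d²) = 2·√(5/2) = √10.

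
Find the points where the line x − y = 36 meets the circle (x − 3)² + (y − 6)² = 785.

From the line, y = x − 36. Substituting:
2x² − 90x + 988 = 0  ⟹  x² − 45x + 494 = 0
x = 26 or x = 19, giving (26, −10) and (19, −17).

(19, −17) and (26, −10)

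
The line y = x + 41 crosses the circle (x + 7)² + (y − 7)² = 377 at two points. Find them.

Express y = x + 41 and substitute into the circle:
2x² + 82x + 828 = 0  ⟹  x² + 41x + 414 = 0
x = −18 or x = −23, giving (−18, 23) and (−23, 18).

(−23, 18) and (−18, 23)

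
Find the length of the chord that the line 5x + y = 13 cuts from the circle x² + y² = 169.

Centre (0, 0), r² = 169. Perpendicular distance d from centre to line = |−13| / √26 = 13/√26.
Chord = 2√(r² − d²) = 2·√(325/2) = 5√26.

5√26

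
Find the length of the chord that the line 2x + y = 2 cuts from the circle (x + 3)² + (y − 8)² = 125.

10√5

Express y = −2x + 2 and substitute into the circle:
5x² + 30x − 80 = 0  ⟹  x² + 6x − 16 = 0
x = 2 or x = −8, giving (2, −2) and (−8, 18).
Chord length = distance between (2, −2) and (−8, 18) = √500 = 10√5.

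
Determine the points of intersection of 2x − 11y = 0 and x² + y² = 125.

(−11, −2) and (11, 2)

From the line, y = (2x)/11. Substituting:
125x² − 15125 = 0  ⟹  x² − 121 = 0
x = 11 or x = −11, giving (11, 2) and (−11, −2).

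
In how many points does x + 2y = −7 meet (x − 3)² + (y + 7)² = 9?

Substituting the line into the circle gives 5x² − 38x + 49 = 0.
Discriminant = (−38)² − 4·5·(49) = 464 > 0.
Two real roots: the line is a secant.

2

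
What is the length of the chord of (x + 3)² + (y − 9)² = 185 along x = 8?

The line gives x = 8. Substituting into the circle:
y² − 18y + 17 = 0
y = 17 or y = 1, giving (8, 17) and (8, 1).
|(8, 17) − (8, 1)| = √((0)² + (16)²) = 16.

16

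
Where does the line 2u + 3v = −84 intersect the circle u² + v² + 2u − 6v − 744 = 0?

From the line, v = (−84 − 2u)/3. Substituting:
13u² + 390u + 1872 = 0  ⟹  u² + 30u + 144 = 0
u = −6 or u = −24, giving (−6, −24) and (−24, −12).

(−24, −12) and (−6, −24)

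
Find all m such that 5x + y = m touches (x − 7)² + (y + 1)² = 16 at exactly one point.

The line touches the circle iff its distance from (7, −1) is 4:
|5·7 + 1·(−1) − m| / √26 = 4
|m − (34)| = 4√26.

m = 34 ± 4√26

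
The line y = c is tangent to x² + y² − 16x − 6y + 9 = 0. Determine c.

c = −5 or c = 11

The line touches the circle iff its distance from (8, 3) is 8:
|0·8 + 1·3 − c| / √1 = 8
|c − (3)| = 8, so c = 11 or c = −5.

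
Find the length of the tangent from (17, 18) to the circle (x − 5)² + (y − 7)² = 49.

6√6

Centre (5, 7), r² = 49. |PO|² = (12)² + (11)² = 265.
Power of the point: PT² = |PO|² − r² = 216, so PT = 6√6.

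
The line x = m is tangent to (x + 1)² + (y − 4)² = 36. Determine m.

Tangency holds when the distance from the centre (−1, 4) to the line equals the radius 6:
|1·(−1) + 0·4 − m| / √1 = 6
|m − (−1)| = 6, so m = 5 or m = −7.

m = −7 or m = 5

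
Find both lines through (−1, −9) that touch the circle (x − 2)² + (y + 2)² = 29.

A line y − (−9) = m(x − (−1)) is tangent when its distance from (2, −2) is √29:
(3m − (7))² = 29(m² + 1)
10m² + 21m − 10 = 0, so m = 2/5 or m = −5/2.
Through (−1, −9) these give 2x − 5y = 43 and 5x + 2y = −23.

2x − 5y = 43 and 5x + 2y = −23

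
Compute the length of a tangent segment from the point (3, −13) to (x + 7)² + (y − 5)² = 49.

5√15

Centre (−7, 5), r² = 49. |PO|² = (10)² + (−18)² = 424.
Power of the point: PT² = |PO|² − r² = 375, so PT = 5√15.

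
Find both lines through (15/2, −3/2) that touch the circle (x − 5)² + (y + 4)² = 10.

Write the tangent as mx − y + (−3/2 − m·(15/2)) = 0 and set its distance from the centre to √10:
(−5/2m − (−5/2))² = 10(m² + 1)
3m² + 10m + 3 = 0, so m = −3 or m = −1/3.
Through (15/2, −3/2) these give 3x + y = 21 and x + 3y = 3.

3x + y = 21 and x + 3y = 3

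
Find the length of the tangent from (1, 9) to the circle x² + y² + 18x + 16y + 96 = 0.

2√85

With centre O = (−9, −8), |OP|² = 389 and r² = 49.
Power of the point: PT² = |PO|² − r² = 340, so PT = 2√85.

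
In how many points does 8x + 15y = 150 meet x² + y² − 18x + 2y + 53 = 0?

d² = (8·9 + 15·(−1) − (150))²/289 = 8649/289; r² = 29.
Since d² > r², the line lies outside the circle.

0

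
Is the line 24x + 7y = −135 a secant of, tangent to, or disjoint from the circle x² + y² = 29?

Substituting the line into the circle gives 625x² + 6480x + 16804 = 0.
Discriminant = (6480)² − 4·625·(16804) = −19600 < 0.
No real roots: the line does not meet the circle.

disjoint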